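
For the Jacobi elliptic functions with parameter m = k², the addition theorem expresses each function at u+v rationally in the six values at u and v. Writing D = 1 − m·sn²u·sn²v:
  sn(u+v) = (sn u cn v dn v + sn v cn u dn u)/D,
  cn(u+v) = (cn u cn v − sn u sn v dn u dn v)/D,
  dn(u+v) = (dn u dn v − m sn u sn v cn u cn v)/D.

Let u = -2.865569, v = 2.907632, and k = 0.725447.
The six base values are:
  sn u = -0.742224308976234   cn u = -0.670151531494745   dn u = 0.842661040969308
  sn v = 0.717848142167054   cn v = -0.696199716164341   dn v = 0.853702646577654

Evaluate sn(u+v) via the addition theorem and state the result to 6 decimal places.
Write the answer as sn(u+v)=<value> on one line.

m = k² = 0.526273349809
D = 1 − m·sn²u·sn²v = 0.8506012761728635
sn(u+v) = (sn u·cn v·dn v + sn v·cn u·dn u)/D = 0.03576274650544044/0.8506012761728635 = 0.0420440781212425

sn(u+v)=0.042044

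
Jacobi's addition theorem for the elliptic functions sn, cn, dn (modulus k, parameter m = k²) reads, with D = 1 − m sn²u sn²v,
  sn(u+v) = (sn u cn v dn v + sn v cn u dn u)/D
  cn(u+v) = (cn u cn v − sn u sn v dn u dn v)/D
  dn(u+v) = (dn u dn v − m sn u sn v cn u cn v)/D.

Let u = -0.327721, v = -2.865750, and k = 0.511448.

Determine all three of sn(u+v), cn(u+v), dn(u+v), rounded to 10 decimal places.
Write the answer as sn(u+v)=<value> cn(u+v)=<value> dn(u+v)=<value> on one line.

sn(u+v)=-0.1892360552 cn(u+v)=-0.9819316246 dn(u+v)=0.9953053700

sn u = -0.3204656803394789, cn u = 0.947260126746901, dn u = 0.9864767042584633
sn v = -0.4905016036586944, cn v = -0.8714402887222102, dn v = 0.9680218064892992
m = k² = 0.261579056704
D = 1 − m·sn²u·sn²v = 0.9935368105629618
sn(u+v) = (sn u·cn v·dn v + sn v·cn u·dn u)/D = -0.1880129867711892/0.9935368105629618 = -0.1892360552445525
cn(u+v) = (cn u·cn v − sn u·sn v·dn u·dn v)/D = -0.975585214498969/0.9935368105629618 = -0.9819316246029968
dn(u+v) = (dn u·dn v − m·sn u·sn v·cn u·cn v)/D = 0.9888725228370102/0.9935368105629618 = 0.9953053699909632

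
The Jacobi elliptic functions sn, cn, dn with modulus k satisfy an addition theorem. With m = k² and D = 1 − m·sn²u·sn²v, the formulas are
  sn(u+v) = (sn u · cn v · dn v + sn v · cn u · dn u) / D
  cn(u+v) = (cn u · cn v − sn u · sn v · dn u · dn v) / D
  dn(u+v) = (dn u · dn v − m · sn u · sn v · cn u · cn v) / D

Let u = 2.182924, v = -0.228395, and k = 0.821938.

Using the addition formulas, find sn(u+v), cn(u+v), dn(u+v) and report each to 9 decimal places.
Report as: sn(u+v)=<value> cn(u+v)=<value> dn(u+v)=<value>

sn(u+v)=0.998789163 cn(u+v)=0.049195615 dn(u+v)=0.571010485

sn u = 0.9967133542302211, cn u = -0.08100919391736827, dn u = 0.5734556865482586
sn v = -0.2251233886576297, cn v = 0.9743302622208272, dn v = 0.9827314666277692
m = k² = 0.675582075844
D = 1 − m·sn²u·sn²v = 0.9659858276891077
sn(u+v) = (sn u·cn v·dn v + sn v·cn u·dn u)/D = 0.9648161759878595/0.9659858276891077 = 0.9987891626691395
cn(u+v) = (cn u·cn v − sn u·sn v·dn u·dn v)/D = 0.04752226686905966/0.9659858276891077 = 0.04919561499442018
dn(u+v) = (dn u·dn v − m·sn u·sn v·cn u·cn v)/D = 0.5515880357028158/0.9659858276891077 = 0.5710104847214576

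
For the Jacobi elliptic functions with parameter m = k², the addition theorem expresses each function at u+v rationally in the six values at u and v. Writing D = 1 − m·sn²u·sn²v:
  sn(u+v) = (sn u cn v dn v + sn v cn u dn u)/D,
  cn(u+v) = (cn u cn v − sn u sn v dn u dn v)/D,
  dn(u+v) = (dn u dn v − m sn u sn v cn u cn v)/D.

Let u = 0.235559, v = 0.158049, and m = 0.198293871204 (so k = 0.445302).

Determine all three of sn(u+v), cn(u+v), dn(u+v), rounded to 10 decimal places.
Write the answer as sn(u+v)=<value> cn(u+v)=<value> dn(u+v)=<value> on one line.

sn(u+v)=0.3817202826 cn(u+v)=0.9242778943 dn(u+v)=0.9854473734

sn u = 0.2329713739371747, cn u = 0.9724835931396607, dn u = 0.9946041770741995
sn v = 0.1572636455726325, cn v = 0.9875566544665706, dn v = 0.9975448986812084
m = k² = 0.198293871204
D = 1 − m·sn²u·sn²v = 0.9997338226536046
sn(u+v) = (sn u·cn v·dn v + sn v·cn u·dn u)/D = 0.3816186773454362/0.9997338226536046 = 0.3817202826373339
cn(u+v) = (cn u·cn v − sn u·sn v·dn u·dn v)/D = 0.9240318724257885/0.9997338226536046 = 0.9242778942630154
dn(u+v) = (dn u·dn v − m·sn u·sn v·cn u·cn v)/D = 0.9851850696782581/0.9997338226536046 = 0.9854473734451341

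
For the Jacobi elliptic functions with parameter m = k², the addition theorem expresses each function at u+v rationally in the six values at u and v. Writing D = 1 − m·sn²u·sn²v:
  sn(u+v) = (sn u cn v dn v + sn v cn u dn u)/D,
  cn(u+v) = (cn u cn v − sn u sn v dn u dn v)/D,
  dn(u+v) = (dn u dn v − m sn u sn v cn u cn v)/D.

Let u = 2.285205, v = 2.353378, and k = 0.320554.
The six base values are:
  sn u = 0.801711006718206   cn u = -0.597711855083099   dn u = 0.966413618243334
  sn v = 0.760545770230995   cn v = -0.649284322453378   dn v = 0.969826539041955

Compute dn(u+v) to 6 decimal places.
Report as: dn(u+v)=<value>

m = k² = 0.102754866916
D = 1 − m·sn²u·sn²v = 0.9617977621703861
dn(u+v) = (dn u·dn v − m·sn u·sn v·cn u·cn v)/D = 0.912938680201416/0.9617977621703861 = 0.9492002540547453

dn(u+v)=0.949200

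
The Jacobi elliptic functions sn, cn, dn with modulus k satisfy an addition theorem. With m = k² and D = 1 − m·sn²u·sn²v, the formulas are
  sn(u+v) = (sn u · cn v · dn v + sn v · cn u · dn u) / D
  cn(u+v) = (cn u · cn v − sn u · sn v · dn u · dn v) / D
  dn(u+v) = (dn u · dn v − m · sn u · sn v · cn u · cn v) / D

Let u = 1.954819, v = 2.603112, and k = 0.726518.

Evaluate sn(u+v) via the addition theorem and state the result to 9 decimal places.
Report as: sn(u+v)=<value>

sn u = 0.9986201120196325, cn u = -0.05251544410834368, dn u = 0.688205840417253
sn v = 0.8677590839290337, cn v = -0.4969850825313012, dn v = 0.7762358761978265
m = k² = 0.527828404324
D = 1 − m·sn²u·sn²v = 0.6036382733605904
sn(u+v) = (sn u·cn v·dn v + sn v·cn u·dn u)/D = -0.4166073798812291/0.6036382733605904 = -0.690160644655419

sn(u+v)=-0.690160645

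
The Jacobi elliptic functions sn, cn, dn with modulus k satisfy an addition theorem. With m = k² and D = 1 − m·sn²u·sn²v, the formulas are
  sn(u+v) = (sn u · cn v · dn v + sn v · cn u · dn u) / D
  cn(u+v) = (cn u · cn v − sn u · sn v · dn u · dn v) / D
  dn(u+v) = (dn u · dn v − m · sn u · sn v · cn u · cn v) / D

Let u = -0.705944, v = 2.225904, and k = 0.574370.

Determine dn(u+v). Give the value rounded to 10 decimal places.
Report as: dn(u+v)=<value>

sn u = -0.6354002801359316, cn u = 0.7721829342864161, dn u = 0.9310252149990667
sn v = 0.9172240440921371, cn v = -0.3983717521853996, dn v = 0.8499731718723487
m = k² = 0.3299008969
D = 1 − m·sn²u·sn²v = 0.8879455361971516
dn(u+v) = (dn u·dn v − m·sn u·sn v·cn u·cn v)/D = 0.7322018598407843/0.8879455361971516 = 0.8246022193845599

dn(u+v)=0.8246022194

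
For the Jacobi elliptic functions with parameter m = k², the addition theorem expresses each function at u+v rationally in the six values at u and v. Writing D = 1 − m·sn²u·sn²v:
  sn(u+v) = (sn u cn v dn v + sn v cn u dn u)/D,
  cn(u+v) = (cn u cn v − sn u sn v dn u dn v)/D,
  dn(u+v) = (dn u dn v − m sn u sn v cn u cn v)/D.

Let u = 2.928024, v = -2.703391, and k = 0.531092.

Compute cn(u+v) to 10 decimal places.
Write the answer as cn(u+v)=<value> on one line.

cn(u+v)=0.9749932065

sn u = 0.4565719620496188, cn u = -0.8896864860557125, dn u = 0.9701559756958245
sn v = -0.6357075750148059, cn v = -0.7719299703138847, dn v = 0.9412827793891156
m = k² = 0.282058712464
D = 1 − m·sn²u·sn²v = 0.9762385593541319
cn(u+v) = (cn u·cn v − sn u·sn v·dn u·dn v)/D = 0.9518259633184149/0.9762385593541319 = 0.9749932065253926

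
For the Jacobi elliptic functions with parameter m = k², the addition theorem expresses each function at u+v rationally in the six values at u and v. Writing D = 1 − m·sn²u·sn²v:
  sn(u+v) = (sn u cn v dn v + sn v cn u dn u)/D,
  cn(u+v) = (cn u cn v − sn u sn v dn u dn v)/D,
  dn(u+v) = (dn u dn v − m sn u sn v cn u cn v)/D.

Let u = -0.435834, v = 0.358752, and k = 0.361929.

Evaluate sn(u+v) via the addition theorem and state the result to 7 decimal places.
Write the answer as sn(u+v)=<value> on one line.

sn u = -0.4205902745248547, cn u = 0.9072506935655147, dn u = 0.9883460473919623
sn v = 0.350186617623781, cn v = 0.9366799521913639, dn v = 0.9919356279219704
m = k² = 0.130992601041
D = 1 − m·sn²u·sn²v = 0.997158391069591
sn(u+v) = (sn u·cn v·dn v + sn v·cn u·dn u)/D = -0.07677694168972634/0.997158391069591 = -0.07699573345351122

sn(u+v)=-0.0769957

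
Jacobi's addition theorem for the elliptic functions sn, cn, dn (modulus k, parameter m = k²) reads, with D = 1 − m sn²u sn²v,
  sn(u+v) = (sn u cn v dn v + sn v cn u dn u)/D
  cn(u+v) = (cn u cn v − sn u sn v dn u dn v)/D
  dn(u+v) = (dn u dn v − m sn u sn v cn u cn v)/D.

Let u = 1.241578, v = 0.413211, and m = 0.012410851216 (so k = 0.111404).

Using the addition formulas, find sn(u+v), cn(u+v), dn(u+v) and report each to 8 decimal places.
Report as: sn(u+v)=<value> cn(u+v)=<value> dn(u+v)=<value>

sn(u+v)=0.99691313 cn(u+v)=-0.07851247 dn(u+v)=0.99381369

sn u = 0.9453527524195015, cn u = 0.3260493421138474, dn u = 0.9944387983723608
sn v = 0.4014229867709135, cn v = 0.9158927806746372, dn v = 0.9989995547011709
m = k² = 0.012410851216
D = 1 − m·sn²u·sn²v = 0.9982127149150615
sn(u+v) = (sn u·cn v·dn v + sn v·cn u·dn u)/D = 0.9951313639088765/0.9982127149150615 = 0.9969131318804657
cn(u+v) = (cn u·cn v − sn u·sn v·dn u·dn v)/D = -0.0783721429013981/0.9982127149150615 = -0.07851246706276109
dn(u+v) = (dn u·dn v − m·sn u·sn v·cn u·cn v)/D = 0.9920374623250539/0.9982127149150615 = 0.9938136907116705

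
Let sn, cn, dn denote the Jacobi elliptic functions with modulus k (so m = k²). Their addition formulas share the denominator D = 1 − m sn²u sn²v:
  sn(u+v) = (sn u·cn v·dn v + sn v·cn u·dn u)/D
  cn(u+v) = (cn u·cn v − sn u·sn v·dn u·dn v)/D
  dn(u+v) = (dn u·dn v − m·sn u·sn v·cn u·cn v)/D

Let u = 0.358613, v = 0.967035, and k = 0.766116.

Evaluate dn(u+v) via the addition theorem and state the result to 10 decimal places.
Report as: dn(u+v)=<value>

sn u = 0.3468691977747405, cn u = 0.9379135139420414, dn u = 0.9640441727132235
sn v = 0.7798184888855427, cn v = 0.6260056903832973, dn v = 0.8019200064139137
m = k² = 0.586933725456
D = 1 − m·sn²u·sn²v = 0.9570554958819018
dn(u+v) = (dn u·dn v − m·sn u·sn v·cn u·cn v)/D = 0.6798705366626215/0.9570554958819018 = 0.710377339232704

dn(u+v)=0.7103773392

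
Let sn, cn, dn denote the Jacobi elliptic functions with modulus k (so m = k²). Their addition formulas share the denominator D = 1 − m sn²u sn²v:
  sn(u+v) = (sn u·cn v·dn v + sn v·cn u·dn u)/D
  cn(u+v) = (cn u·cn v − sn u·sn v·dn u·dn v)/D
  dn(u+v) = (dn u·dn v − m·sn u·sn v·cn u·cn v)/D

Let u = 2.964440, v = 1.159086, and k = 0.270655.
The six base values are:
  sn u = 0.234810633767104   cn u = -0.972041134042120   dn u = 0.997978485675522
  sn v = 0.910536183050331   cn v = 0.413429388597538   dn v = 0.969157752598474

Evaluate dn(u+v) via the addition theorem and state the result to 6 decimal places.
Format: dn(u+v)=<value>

dn(u+v)=0.976763

m = k² = 0.073254129025
D = 1 − m·sn²u·sn²v = 0.9966514094475771
dn(u+v) = (dn u·dn v − m·sn u·sn v·cn u·cn v)/D = 0.9734926780332363/0.9966514094475771 = 0.9767634589237403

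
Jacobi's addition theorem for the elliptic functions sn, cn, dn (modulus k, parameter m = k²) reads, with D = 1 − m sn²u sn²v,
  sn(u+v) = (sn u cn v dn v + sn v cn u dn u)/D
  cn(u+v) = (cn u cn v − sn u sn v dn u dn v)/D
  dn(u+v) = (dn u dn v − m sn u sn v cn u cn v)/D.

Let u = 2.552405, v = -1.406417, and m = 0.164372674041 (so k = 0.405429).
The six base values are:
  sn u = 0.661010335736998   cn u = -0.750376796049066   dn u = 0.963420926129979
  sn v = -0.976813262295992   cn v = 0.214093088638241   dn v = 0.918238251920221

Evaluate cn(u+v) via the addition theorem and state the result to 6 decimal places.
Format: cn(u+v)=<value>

cn(u+v)=0.440758

m = k² = 0.164372674041
D = 1 − m·sn²u·sn²v = 0.9314718171542427
cn(u+v) = (cn u·cn v − sn u·sn v·dn u·dn v)/D = 0.4105535319148199/0.9314718171542427 = 0.4407578676605694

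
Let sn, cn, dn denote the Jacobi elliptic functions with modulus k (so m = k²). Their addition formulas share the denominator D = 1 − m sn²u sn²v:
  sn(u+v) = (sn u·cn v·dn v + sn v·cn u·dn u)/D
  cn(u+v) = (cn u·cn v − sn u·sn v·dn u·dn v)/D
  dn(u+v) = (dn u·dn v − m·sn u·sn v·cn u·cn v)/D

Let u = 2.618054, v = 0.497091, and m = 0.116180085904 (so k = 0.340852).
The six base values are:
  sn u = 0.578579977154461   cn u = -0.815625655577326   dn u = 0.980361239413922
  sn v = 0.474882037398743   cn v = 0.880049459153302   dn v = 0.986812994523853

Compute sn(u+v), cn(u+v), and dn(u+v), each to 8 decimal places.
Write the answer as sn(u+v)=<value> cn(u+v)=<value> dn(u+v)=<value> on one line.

m = k² = 0.116180085904
D = 1 − m·sn²u·sn²v = 0.991229386394836
sn(u+v) = (sn u·cn v·dn v + sn v·cn u·dn u)/D = 0.1227450787422438/0.991229386394836 = 0.1238311539457839
cn(u+v) = (cn u·cn v − sn u·sn v·dn u·dn v)/D = -0.9836001942340411/0.991229386394836 = -0.9923033030845234
dn(u+v) = (dn u·dn v − m·sn u·sn v·cn u·cn v)/D = 0.9903460436177892/0.991229386394836 = 0.9991088412135766

sn(u+v)=0.12383115 cn(u+v)=-0.99230330 dn(u+v)=0.99910884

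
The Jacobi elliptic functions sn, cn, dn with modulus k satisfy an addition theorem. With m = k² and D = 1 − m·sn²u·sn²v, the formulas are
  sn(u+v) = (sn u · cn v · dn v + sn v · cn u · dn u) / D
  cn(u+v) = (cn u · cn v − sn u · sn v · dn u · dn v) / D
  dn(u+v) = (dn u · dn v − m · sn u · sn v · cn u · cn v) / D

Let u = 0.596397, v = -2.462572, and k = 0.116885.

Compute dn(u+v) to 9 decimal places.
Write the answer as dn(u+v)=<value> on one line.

sn u = 0.5612929829609424, cn u = 0.8276171743498362, dn u = 0.9978455576578903
sn v = -0.6358850610852573, cn v = -0.7717837709414462, dn v = 0.9972340403056442
m = k² = 0.013662103225
D = 1 − m·sn²u·sn²v = 0.9982595801315962
dn(u+v) = (dn u·dn v − m·sn u·sn v·cn u·cn v)/D = 0.9919708949964776/0.9982595801315962 = 0.9937003508303024

dn(u+v)=0.993700351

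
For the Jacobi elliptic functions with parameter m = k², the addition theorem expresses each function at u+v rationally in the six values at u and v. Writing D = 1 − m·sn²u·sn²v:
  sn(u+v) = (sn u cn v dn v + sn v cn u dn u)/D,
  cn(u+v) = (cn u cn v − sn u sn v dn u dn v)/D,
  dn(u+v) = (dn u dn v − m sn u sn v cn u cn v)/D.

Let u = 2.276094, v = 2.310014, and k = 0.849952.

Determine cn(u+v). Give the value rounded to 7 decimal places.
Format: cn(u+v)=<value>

cn(u+v)=-0.9356312

sn u = 0.9961390426068795, cn u = -0.08778956540642861, dn u = 0.53211773316933
sn v = 0.9943882145440572, cn v = -0.1057926215569033, dn v = 0.5344782141151623
m = k² = 0.722418402304
D = 1 − m·sn²u·sn²v = 0.291172331660193
cn(u+v) = (cn u·cn v − sn u·sn v·dn u·dn v)/D = -0.2724299110153407/0.291172331660193 = -0.935631175743974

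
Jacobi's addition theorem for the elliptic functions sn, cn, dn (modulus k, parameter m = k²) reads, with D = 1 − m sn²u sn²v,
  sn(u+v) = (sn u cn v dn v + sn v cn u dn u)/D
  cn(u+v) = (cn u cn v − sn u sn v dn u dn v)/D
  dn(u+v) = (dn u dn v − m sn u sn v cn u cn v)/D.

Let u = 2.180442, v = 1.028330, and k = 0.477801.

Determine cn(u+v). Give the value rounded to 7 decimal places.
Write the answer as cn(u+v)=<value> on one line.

cn(u+v)=-0.9902886

sn u = 0.9009177674761808, cn u = -0.4339898342654287, dn u = 0.9026099357722965
sn v = 0.8387418496226291, cn v = 0.5445292551292456, dn v = 0.9161867055148519
m = k² = 0.228293795601
D = 1 − m·sn²u·sn²v = 0.869646997613937
cn(u+v) = (cn u·cn v − sn u·sn v·dn u·dn v)/D = -0.8612015073323215/0.869646997613937 = -0.9902885995067107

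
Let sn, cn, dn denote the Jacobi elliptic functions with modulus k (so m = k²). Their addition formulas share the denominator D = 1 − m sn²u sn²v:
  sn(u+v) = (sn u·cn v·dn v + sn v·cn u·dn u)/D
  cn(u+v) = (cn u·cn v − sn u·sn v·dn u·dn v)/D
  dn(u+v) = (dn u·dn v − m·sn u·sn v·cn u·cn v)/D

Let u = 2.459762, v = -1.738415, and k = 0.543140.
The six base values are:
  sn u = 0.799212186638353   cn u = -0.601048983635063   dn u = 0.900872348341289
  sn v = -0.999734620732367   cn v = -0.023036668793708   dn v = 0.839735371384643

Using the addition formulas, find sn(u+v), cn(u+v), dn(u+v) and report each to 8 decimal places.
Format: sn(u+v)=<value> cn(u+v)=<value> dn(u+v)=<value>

m = k² = 0.2950010596
D = 1 − m·sn²u·sn²v = 0.8116709850420254
sn(u+v) = (sn u·cn v·dn v + sn v·cn u·dn u)/D = 0.5258641903831518/0.8116709850420254 = 0.6478785124442073
cn(u+v) = (cn u·cn v − sn u·sn v·dn u·dn v)/D = 0.6182852426119874/0.8116709850420254 = 0.7617436794047465
dn(u+v) = (dn u·dn v − m·sn u·sn v·cn u·cn v)/D = 0.7597579987469746/0.8116709850420254 = 0.9360418356061318

sn(u+v)=0.64787851 cn(u+v)=0.76174368 dn(u+v)=0.93604184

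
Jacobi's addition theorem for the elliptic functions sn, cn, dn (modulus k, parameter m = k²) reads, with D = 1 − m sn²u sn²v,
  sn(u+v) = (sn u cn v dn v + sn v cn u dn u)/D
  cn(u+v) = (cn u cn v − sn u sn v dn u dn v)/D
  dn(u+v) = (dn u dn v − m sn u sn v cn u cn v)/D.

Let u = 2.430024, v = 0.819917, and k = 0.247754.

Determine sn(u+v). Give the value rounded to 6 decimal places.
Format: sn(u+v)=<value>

sn(u+v)=-0.058365

sn u = 0.6871065152990896, cn u = -0.726556698842934, dn u = 0.9854037719377537
sn v = 0.7277217014394053, cn v = 0.6858725284293992, dn v = 0.9836124063550725
m = k² = 0.061382044516
D = 1 − m·sn²u·sn²v = 0.984653118646873
sn(u+v) = (sn u·cn v·dn v + sn v·cn u·dn u)/D = -0.05746905474973333/0.984653118646873 = -0.0583647719805207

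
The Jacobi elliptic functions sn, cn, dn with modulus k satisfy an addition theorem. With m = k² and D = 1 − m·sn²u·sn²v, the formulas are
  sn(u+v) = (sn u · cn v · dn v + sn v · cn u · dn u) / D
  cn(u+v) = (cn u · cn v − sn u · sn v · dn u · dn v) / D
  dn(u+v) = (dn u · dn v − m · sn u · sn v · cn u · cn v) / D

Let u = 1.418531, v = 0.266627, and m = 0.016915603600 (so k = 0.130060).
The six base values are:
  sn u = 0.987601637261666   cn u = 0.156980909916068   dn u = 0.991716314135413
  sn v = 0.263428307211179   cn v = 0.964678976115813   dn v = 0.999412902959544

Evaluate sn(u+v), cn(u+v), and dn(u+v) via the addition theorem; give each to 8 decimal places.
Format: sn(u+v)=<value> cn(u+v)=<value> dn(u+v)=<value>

m = k² = 0.0169156036
D = 1 − m·sn²u·sn²v = 0.9988550777798711
sn(u+v) = (sn u·cn v·dn v + sn v·cn u·dn u)/D = 0.9931698563289646/0.9988550777798711 = 0.9943082619517309
cn(u+v) = (cn u·cn v − sn u·sn v·dn u·dn v)/D = -0.1064194666691022/0.9988550777798711 = -0.1065414483406722
dn(u+v) = (dn u·dn v − m·sn u·sn v·cn u·cn v)/D = 0.9904676398978788/0.9988550777798711 = 0.9916029481467574

sn(u+v)=0.99430826 cn(u+v)=-0.10654145 dn(u+v)=0.99160295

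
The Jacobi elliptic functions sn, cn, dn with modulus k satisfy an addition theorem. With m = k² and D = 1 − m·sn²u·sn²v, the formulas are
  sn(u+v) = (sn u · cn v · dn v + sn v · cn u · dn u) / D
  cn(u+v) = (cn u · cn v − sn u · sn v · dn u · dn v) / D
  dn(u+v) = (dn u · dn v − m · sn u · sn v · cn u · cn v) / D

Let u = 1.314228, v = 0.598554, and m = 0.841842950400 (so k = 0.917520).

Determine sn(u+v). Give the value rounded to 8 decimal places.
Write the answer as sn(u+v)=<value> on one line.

sn(u+v)=0.98296597

sn u = 0.8857683836493627, cn u = 0.4641275369197516, dn u = 0.5826681035059093
sn v = 0.5403490559379643, cn v = 0.8414409650991273, dn v = 0.8684475429120924
m = k² = 0.8418429504
D = 1 − m·sn²u·sn²v = 0.8071497426155507
sn(u+v) = (sn u·cn v·dn v + sn v·cn u·dn u)/D = 0.7934007333425174/0.8071497426155507 = 0.9829659745309712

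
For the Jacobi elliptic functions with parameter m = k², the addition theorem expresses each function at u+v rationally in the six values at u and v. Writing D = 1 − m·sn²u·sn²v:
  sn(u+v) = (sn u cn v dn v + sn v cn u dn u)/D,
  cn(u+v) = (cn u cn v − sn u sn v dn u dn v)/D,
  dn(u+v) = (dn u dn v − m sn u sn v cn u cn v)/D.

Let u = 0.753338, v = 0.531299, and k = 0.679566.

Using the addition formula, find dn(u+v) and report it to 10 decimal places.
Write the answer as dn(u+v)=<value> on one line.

sn u = 0.6625268036053986, cn u = 0.7490382063048678, dn u = 0.8929122722558985
sn v = 0.4972662267686333, cn v = 0.8675980058271723, dn v = 0.9411729624472429
m = k² = 0.461809948356
D = 1 − m·sn²u·sn²v = 0.9498757233603599
dn(u+v) = (dn u·dn v − m·sn u·sn v·cn u·cn v)/D = 0.7415117734990637/0.9498757233603599 = 0.7806408304402492

dn(u+v)=0.7806408304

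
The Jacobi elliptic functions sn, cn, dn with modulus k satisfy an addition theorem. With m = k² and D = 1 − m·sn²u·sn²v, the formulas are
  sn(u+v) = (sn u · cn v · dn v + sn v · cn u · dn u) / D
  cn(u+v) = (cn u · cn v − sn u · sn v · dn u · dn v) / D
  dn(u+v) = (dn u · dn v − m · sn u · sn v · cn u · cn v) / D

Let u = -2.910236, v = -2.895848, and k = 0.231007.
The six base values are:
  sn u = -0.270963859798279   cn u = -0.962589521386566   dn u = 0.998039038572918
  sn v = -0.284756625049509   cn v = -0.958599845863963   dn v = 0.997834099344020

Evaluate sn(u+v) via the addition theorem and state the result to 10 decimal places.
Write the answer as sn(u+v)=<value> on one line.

sn(u+v)=0.5329188766

m = k² = 0.053364234049
D = 1 − m·sn²u·sn²v = 0.9996822974545437
sn(u+v) = (sn u·cn v·dn v + sn v·cn u·dn u)/D = 0.5327495669414989/0.9996822974545437 = 0.5329188766251244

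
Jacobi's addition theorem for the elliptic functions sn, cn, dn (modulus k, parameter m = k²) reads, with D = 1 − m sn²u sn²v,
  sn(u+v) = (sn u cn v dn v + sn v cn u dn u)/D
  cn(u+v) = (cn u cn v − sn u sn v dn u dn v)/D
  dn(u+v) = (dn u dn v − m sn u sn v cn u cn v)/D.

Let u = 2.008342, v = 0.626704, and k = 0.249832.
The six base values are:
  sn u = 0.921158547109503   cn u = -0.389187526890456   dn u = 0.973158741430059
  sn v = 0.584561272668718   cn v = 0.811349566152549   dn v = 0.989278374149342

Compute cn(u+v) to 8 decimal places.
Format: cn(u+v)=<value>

m = k² = 0.062416028224
D = 1 − m·sn²u·sn²v = 0.9819022334696483
cn(u+v) = (cn u·cn v − sn u·sn v·dn u·dn v)/D = -0.834169084624302/0.9819022334696483 = -0.849543932369604

cn(u+v)=-0.84954393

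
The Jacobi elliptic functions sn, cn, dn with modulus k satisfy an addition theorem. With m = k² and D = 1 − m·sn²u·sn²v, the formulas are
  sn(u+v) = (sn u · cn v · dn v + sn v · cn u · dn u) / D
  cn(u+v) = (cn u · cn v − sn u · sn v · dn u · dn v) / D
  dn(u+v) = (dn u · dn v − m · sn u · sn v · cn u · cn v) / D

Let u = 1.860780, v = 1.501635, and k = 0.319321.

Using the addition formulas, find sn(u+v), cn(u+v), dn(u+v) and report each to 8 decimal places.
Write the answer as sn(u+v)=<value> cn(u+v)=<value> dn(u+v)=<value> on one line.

sn u = 0.9725715214250395, cn u = -0.2326040320221984, dn u = 0.9505529584878317
sn v = 0.9944028963320808, cn v = 0.1056545302690284, dn v = 0.9482469784041445
m = k² = 0.101965901041
D = 1 − m·sn²u·sn²v = 0.9046275762966745
sn(u+v) = (sn u·cn v·dn v + sn v·cn u·dn u)/D = -0.1224262940863963/0.9046275762966745 = -0.1353333651264311
cn(u+v) = (cn u·cn v − sn u·sn v·dn u·dn v)/D = -0.896305112287477/0.9046275762966745 = -0.9908001212573382
dn(u+v) = (dn u·dn v − m·sn u·sn v·cn u·cn v)/D = 0.9037824775547415/0.9046275762966745 = 0.9990658047973812

sn(u+v)=-0.13533337 cn(u+v)=-0.99080012 dn(u+v)=0.99906580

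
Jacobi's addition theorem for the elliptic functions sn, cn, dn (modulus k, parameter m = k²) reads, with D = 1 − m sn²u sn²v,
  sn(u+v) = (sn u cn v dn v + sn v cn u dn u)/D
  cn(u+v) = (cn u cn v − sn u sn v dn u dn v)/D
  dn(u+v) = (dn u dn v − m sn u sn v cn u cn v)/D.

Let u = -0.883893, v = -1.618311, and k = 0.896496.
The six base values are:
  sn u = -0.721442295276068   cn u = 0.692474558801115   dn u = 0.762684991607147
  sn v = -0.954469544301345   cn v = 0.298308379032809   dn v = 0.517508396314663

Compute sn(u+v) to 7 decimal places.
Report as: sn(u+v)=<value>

m = k² = 0.803705078016
D = 1 − m·sn²u·sn²v = 0.618913062969829
sn(u+v) = (sn u·cn v·dn v + sn v·cn u·dn u)/D = -0.6154676630855758/0.618913062969829 = -0.9944331440223276

sn(u+v)=-0.9944331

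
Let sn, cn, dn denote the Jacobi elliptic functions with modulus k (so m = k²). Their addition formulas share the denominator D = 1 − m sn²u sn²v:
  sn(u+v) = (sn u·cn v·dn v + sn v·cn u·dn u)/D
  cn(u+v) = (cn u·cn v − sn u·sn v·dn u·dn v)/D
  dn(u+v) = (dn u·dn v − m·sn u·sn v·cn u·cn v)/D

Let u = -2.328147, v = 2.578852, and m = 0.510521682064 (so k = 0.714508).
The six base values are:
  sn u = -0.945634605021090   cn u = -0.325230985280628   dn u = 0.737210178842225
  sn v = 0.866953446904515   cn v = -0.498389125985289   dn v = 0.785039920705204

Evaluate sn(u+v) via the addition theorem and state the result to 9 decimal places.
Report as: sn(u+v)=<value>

sn(u+v)=0.246806095

m = k² = 0.510521682064
D = 1 − m·sn²u·sn²v = 0.6568749224138024
sn(u+v) = (sn u·cn v·dn v + sn v·cn u·dn u)/D = 0.162120734522092/0.6568749224138024 = 0.2468060950269663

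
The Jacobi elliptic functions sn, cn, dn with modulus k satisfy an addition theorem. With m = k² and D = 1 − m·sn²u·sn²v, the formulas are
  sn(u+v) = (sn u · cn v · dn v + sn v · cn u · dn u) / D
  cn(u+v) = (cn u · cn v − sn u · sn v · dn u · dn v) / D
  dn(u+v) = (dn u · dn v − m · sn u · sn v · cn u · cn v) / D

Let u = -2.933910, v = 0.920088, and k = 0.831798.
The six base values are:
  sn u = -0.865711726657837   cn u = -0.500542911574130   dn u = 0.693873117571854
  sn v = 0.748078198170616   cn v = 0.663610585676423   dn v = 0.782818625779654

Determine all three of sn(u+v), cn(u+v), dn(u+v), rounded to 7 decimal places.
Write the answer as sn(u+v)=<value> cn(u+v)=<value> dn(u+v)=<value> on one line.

m = k² = 0.691887912804
D = 1 − m·sn²u·sn²v = 0.7098140774240122
sn(u+v) = (sn u·cn v·dn v + sn v·cn u·dn u)/D = -0.7095432367956766/0.7098140774240122 = -0.9996184344084601
cn(u+v) = (cn u·cn v − sn u·sn v·dn u·dn v)/D = 0.01960662201441296/0.7098140774240122 = 0.02762219380822566
dn(u+v) = (dn u·dn v − m·sn u·sn v·cn u·cn v)/D = 0.3943398843755658/0.7098140774240122 = 0.5555537667084112

sn(u+v)=-0.9996184 cn(u+v)=0.0276222 dn(u+v)=0.5555538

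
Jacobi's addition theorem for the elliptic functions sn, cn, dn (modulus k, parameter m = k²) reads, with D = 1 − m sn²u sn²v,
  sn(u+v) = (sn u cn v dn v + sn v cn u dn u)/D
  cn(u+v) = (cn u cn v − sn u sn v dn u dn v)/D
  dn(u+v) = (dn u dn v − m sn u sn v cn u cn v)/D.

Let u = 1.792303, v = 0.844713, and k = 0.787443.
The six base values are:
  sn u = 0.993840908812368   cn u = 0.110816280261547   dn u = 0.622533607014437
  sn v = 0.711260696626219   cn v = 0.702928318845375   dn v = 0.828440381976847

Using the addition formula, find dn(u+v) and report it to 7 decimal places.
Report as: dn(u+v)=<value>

m = k² = 0.620066478249
D = 1 − m·sn²u·sn²v = 0.6901656149066129
dn(u+v) = (dn u·dn v − m·sn u·sn v·cn u·cn v)/D = 0.4815892257515941/0.6901656149066129 = 0.6977879154654184

dn(u+v)=0.6977879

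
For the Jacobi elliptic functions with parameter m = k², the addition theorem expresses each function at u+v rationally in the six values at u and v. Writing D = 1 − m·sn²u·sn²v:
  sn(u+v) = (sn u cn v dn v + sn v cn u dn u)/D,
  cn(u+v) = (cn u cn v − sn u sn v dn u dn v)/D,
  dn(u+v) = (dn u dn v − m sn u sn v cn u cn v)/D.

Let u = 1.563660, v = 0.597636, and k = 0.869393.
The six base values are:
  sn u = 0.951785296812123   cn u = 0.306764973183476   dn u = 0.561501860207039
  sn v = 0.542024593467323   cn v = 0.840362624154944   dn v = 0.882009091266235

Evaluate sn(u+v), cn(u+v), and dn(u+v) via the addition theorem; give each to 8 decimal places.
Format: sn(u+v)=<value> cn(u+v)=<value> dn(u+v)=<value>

sn(u+v)=0.99999586 cn(u+v)=0.00287782 dn(u+v)=0.49412759

m = k² = 0.755844188449
D = 1 − m·sn²u·sn²v = 0.7988369340996018
sn(u+v) = (sn u·cn v·dn v + sn v·cn u·dn u)/D = 0.7988336261599072/0.7988369340996018 = 0.9999958590551421
cn(u+v) = (cn u·cn v − sn u·sn v·dn u·dn v)/D = 0.002298912322186564/0.7988369340996018 = 0.002877824276837866
dn(u+v) = (dn u·dn v − m·sn u·sn v·cn u·cn v)/D = 0.3947273659432445/0.7988369340996018 = 0.4941275861113709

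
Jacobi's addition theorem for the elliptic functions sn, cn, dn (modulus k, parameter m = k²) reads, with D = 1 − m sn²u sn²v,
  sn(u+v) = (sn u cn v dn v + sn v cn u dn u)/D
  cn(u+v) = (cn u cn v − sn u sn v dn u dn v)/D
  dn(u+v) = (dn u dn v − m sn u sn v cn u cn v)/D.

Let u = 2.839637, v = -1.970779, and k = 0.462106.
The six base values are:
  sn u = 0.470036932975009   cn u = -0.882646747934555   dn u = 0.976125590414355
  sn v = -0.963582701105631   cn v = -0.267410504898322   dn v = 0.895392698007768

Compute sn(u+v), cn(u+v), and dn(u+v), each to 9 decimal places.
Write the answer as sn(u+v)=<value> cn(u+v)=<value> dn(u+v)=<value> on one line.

sn(u+v)=0.750530553 cn(u+v)=0.660835750 dn(u+v)=0.937929980

m = k² = 0.213541955236
D = 1 − m·sn²u·sn²v = 0.9561948500014401
sn(u+v) = (sn u·cn v·dn v + sn v·cn u·dn u)/D = 0.7176534497778278/0.9561948500014401 = 0.7505305532410543
cn(u+v) = (cn u·cn v − sn u·sn v·dn u·dn v)/D = 0.6318877409724447/0.9561948500014401 = 0.6608357501313597
dn(u+v) = (dn u·dn v − m·sn u·sn v·cn u·cn v)/D = 0.8968438163458049/0.9561948500014401 = 0.9379299797990485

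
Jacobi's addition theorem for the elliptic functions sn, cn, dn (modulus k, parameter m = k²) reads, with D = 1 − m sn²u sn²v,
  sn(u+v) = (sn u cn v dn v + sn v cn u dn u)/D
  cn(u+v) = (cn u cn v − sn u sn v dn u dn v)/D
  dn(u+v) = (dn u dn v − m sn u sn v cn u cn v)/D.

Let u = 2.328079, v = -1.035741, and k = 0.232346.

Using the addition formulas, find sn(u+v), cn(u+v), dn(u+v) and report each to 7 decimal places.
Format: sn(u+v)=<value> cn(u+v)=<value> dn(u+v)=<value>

sn(u+v)=0.9575718 cn(u+v)=0.2881948 dn(u+v)=0.9749354

sn u = 0.752838598377557, cn u = -0.658205169223788, dn u = 0.9845828205399828
sn v = -0.8561060565807233, cn v = 0.5168001740380932, dn v = 0.980017189087003
m = k² = 0.053984663716
D = 1 − m·sn²u·sn²v = 0.977575163032315
sn(u+v) = (sn u·cn v·dn v + sn v·cn u·dn u)/D = 0.9360984164813121/0.977575163032315 = 0.9575718081642466
cn(u+v) = (cn u·cn v − sn u·sn v·dn u·dn v)/D = 0.2817320607223063/0.977575163032315 = 0.2881947817172533
dn(u+v) = (dn u·dn v − m·sn u·sn v·cn u·cn v)/D = 0.9530726651268869/0.977575163032315 = 0.9749354332720315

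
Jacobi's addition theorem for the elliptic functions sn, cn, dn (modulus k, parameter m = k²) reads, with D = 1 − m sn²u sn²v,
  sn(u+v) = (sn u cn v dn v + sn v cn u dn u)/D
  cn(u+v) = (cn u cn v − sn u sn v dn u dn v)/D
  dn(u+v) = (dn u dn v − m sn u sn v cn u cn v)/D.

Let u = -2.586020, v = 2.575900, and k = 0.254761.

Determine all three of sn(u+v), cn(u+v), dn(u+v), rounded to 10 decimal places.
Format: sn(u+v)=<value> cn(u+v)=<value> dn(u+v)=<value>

sn u = -0.5697780202186037, cn u = -0.8217986418069626, dn u = 0.9894086021466816
sn v = 0.5779765657298036, cn v = -0.8160533618993197, dn v = 0.9890999183640466
m = k² = 0.064903167121
D = 1 − m·sn²u·sn²v = 0.992961214448521
sn(u+v) = (sn u·cn v·dn v + sn v·cn u·dn u)/D = -0.01004858483642564/0.992961214448521 = -0.01011981605143208
cn(u+v) = (cn u·cn v − sn u·sn v·dn u·dn v)/D = 0.9929103682316278/0.992961214448521 = 0.9999487933504821
dn(u+v) = (dn u·dn v − m·sn u·sn v·cn u·cn v)/D = 0.9929579144470179/0.992961214448521 = 0.9999966766058381

sn(u+v)=-0.0101198161 cn(u+v)=0.9999487934 dn(u+v)=0.9999966766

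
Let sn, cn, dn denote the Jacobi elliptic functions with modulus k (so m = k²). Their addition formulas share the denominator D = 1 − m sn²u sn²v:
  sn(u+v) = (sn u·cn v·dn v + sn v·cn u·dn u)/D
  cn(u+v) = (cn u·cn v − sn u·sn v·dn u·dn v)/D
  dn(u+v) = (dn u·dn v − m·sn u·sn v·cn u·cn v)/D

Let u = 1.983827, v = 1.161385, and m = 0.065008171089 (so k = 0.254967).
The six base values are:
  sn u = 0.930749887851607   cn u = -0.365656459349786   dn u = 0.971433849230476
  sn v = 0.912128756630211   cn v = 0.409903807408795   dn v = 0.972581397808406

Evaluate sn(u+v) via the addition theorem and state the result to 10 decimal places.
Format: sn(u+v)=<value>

m = k² = 0.065008171089
D = 1 − m·sn²u·sn²v = 0.9531460479320993
sn(u+v) = (sn u·cn v·dn v + sn v·cn u·dn u)/D = 0.0470590104792413/0.9531460479320993 = 0.04937229775157575

sn(u+v)=0.0493722978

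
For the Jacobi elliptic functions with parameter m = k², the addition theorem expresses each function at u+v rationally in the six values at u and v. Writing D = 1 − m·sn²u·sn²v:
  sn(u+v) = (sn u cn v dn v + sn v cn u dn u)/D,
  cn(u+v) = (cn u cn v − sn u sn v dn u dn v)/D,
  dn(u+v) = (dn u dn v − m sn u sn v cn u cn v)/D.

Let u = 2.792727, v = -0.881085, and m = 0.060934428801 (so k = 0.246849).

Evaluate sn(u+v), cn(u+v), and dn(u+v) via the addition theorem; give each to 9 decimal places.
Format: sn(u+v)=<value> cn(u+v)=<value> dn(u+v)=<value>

sn(u+v)=0.953369969 cn(u+v)=-0.301804079 dn(u+v)=0.971913487

sn u = 0.3874045199360333, cn u = -0.9219098317802732, dn u = 0.9954169091831791
sn v = -0.7676373315407226, cn v = 0.6408844882075386, dn v = 0.9818825528082371
m = k² = 0.060934428801
D = 1 − m·sn²u·sn²v = 0.9946110483709348
sn(u+v) = (sn u·cn v·dn v + sn v·cn u·dn u)/D = 0.9482323042979561/0.9946110483709348 = 0.9533699689452051
cn(u+v) = (cn u·cn v − sn u·sn v·dn u·dn v)/D = -0.3001776717667697/0.9946110483709348 = -0.3018040793518514
dn(u+v) = (dn u·dn v − m·sn u·sn v·cn u·cn v)/D = 0.9666758923480473/0.9946110483709348 = 0.971913487117761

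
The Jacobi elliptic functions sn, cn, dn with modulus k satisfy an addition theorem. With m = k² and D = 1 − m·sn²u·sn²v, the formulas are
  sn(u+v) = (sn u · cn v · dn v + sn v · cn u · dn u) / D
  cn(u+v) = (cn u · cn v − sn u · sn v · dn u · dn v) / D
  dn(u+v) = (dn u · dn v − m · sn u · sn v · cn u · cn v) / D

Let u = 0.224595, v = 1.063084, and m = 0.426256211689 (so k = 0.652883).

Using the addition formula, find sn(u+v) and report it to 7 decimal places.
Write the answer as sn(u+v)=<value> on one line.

sn u = 0.2219355147775708, cn u = 0.975061345393414, dn u = 0.9894466086753847
sn v = 0.8389787217562884, cn v = 0.5441642256159297, dn v = 0.8366388231794416
m = k² = 0.426256211689
D = 1 − m·sn²u·sn²v = 0.9852216406257185
sn(u+v) = (sn u·cn v·dn v + sn v·cn u·dn u)/D = 0.9104628005721701/0.9852216406257185 = 0.9241197747076803

sn(u+v)=0.9241198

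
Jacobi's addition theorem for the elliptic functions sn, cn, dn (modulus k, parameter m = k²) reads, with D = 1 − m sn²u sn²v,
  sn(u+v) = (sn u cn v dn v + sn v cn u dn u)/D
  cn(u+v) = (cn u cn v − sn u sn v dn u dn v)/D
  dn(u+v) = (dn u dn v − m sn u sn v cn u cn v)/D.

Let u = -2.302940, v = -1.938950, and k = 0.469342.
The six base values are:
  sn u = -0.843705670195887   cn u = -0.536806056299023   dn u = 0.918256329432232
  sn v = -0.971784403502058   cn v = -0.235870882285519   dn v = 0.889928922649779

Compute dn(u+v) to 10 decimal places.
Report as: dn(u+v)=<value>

dn(u+v)=0.9323833623

m = k² = 0.220281912964
D = 1 − m·sn²u·sn²v = 0.851918561620632
dn(u+v) = (dn u·dn v − m·sn u·sn v·cn u·cn v)/D = 0.7943146929029241/0.851918561620632 = 0.9323833623156112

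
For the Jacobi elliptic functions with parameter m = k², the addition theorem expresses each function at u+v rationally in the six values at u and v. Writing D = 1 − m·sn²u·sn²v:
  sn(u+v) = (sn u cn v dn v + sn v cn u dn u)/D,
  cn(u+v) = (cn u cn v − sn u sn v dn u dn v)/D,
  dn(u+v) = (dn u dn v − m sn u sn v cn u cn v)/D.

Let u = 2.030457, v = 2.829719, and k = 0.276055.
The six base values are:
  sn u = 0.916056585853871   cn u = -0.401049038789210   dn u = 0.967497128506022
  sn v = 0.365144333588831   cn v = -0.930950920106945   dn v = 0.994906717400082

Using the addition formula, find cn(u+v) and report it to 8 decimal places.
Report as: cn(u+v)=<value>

m = k² = 0.076206363025
D = 1 − m·sn²u·sn²v = 0.9914736144076284
cn(u+v) = (cn u·cn v − sn u·sn v·dn u·dn v)/D = 0.05138437157990001/0.9914736144076284 = 0.05182626227587551

cn(u+v)=0.05182626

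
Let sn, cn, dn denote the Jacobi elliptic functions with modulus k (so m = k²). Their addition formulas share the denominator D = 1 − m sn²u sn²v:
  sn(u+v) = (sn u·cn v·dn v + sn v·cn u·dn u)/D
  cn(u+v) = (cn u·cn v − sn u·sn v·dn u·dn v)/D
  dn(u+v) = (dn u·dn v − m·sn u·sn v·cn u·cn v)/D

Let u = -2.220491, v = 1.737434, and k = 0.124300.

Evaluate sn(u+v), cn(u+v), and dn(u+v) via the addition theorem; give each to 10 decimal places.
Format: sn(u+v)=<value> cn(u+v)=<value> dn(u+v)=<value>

sn(u+v)=-0.4642432604 cn(u+v)=0.8857077369 dn(u+v)=0.9983336529

sn u = -0.8025669083708337, cn u = -0.5965621154482421, dn u = 0.9950116223487297
sn v = 0.9873413193775772, cn v = -0.1586099588605491, dn v = 0.9924405270928364
m = k² = 0.01545049
D = 1 − m·sn²u·sn²v = 0.9902984890224009
sn(u+v) = (sn u·cn v·dn v + sn v·cn u·dn u)/D = -0.4597393992839195/0.9902984890224009 = -0.4642432603706821
cn(u+v) = (cn u·cn v − sn u·sn v·dn u·dn v)/D = 0.8771150335652167/0.9902984890224009 = 0.8857077368976739
dn(u+v) = (dn u·dn v − m·sn u·sn v·cn u·cn v)/D = 0.9886483080058462/0.9902984890224009 = 0.99833365289875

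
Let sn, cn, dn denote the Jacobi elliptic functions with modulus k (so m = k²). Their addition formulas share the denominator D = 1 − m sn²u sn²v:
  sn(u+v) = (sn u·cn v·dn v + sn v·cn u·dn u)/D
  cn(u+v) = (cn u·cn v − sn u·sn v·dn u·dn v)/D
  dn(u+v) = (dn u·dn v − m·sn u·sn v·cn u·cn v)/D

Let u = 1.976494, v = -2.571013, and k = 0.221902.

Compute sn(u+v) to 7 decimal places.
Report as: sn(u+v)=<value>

sn u = 0.9299076507531643, cn u = -0.3677930954636466, dn u = 0.9784785900687312
sn v = -0.5717452405427952, cn v = -0.8204312158351005, dn v = 0.9919191724752683
m = k² = 0.049240497604
D = 1 − m·sn²u·sn²v = 0.9860810270490229
sn(u+v) = (sn u·cn v·dn v + sn v·cn u·dn u)/D = -0.5510018523385042/0.9860810270490229 = -0.5587794889304885

sn(u+v)=-0.5587795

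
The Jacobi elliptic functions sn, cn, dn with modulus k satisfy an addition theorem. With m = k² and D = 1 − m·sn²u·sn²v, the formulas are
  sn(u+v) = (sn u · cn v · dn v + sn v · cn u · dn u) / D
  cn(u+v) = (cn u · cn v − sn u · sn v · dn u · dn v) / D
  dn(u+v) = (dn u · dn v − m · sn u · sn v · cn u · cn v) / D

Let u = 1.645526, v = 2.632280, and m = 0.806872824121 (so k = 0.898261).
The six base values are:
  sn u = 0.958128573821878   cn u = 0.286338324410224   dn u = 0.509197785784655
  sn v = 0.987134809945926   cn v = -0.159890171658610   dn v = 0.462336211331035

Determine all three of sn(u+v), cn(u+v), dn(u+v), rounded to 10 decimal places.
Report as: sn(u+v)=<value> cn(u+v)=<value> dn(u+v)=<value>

m = k² = 0.806872824121
D = 1 − m·sn²u·sn²v = 0.2782187323536305
sn(u+v) = (sn u·cn v·dn v + sn v·cn u·dn u)/D = 0.07309930543968855/0.2782187323536305 = 0.2627404158637871
cn(u+v) = (cn u·cn v − sn u·sn v·dn u·dn v)/D = -0.2684439505310116/0.2782187323536305 = -0.9648665575465471
dn(u+v) = (dn u·dn v − m·sn u·sn v·cn u·cn v)/D = 0.2703592633405477/0.2782187323536305 = 0.9717507554340626

sn(u+v)=0.2627404159 cn(u+v)=-0.9648665575 dn(u+v)=0.9717507554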